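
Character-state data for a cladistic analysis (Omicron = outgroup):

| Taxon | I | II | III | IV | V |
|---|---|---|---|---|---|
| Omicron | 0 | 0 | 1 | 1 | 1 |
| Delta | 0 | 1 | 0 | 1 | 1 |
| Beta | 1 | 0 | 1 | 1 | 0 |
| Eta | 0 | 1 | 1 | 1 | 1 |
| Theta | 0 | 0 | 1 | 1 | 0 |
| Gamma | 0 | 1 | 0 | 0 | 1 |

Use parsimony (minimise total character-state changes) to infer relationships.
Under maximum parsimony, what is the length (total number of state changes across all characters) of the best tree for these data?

Character polarity is set by the outgroup: the derived state is whichever differs from the outgroup's state, so for III, IV, V the derived state is '0', and for the remaining characters it is '1'.
I: derived state '1' in Beta only — an autapomorphy, so it tells us nothing about relationships among taxa.
II (derived state '1') is shared by Delta, Eta, and Gamma — a synapomorphy uniting that clade.
III (derived state '0') is shared by Delta and Gamma — a synapomorphy uniting that clade.
IV (derived state '0') is unique to Gamma (autapomorphy; uninformative for grouping).
V (derived state '0') is shared by Beta and Theta — a synapomorphy uniting that clade.
Most parsimonious ingroup topology: (((Delta,Gamma),Eta),(Beta,Theta)).
Changes per character on this tree: I: 1; II: 1; III: 1; IV: 1; V: 1.
Total = 5.

5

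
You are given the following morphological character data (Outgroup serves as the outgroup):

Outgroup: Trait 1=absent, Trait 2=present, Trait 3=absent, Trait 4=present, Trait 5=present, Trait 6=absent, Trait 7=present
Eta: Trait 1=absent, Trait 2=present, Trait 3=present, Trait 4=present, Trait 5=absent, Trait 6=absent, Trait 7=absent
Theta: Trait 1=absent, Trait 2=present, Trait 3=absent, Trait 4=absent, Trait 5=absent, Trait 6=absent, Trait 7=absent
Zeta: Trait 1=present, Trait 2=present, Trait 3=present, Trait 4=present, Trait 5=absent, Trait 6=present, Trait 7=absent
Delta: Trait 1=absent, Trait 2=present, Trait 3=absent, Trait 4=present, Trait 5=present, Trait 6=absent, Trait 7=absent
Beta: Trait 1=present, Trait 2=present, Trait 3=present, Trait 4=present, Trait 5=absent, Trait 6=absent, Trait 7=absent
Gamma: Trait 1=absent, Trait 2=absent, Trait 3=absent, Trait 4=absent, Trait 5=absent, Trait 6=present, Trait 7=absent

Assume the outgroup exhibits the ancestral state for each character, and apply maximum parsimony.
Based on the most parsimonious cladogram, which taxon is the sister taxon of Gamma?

Theta

Character polarity is set by the outgroup: the derived state is whichever differs from the outgroup's state, so for Trait 2, Trait 4, Trait 5, Trait 7 the derived state is 'absent', and for the remaining characters it is 'present'.
Only Beta and Zeta show the derived state 'present' for Trait 1, supporting them as a clade.
Trait 2: derived state 'absent' in Gamma only — an autapomorphy, so it tells us nothing about relationships among taxa.
Trait 3 (derived state 'present') is shared by Beta, Eta, and Zeta — a synapomorphy uniting that clade.
Only Gamma and Theta show the derived state 'absent' for Trait 4, supporting them as a clade.
Trait 5: derived state 'absent' in Beta, Eta, Gamma, Theta, and Zeta only — synapomorphy for {Beta, Eta, Gamma, Theta, Zeta}.
Trait 6 groups Gamma and Zeta, which is incompatible with the clades supported by the remaining characters; treating it as convergent (homoplasy) costs fewer steps than any alternative tree.
Trait 7 (derived state 'absent') is shared by all ingroup taxa — unites the whole ingroup.
Most parsimonious ingroup topology: (((Eta,(Zeta,Beta)),(Theta,Gamma)),Delta).
Gamma and Theta form a cherry on this tree, so they are sister taxa.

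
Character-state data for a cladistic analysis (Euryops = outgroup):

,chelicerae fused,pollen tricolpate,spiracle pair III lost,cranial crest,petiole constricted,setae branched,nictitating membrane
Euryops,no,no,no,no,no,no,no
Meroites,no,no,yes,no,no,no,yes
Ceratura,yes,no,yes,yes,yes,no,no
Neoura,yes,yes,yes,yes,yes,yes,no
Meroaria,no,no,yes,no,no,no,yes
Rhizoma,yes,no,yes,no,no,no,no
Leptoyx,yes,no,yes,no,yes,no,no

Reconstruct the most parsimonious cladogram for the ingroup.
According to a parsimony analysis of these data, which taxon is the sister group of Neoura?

The outgroup has state 'no' for every character, so 'yes' is the derived state throughout.
Only Ceratura, Leptoyx, Neoura, and Rhizoma show the derived state 'yes' for chelicerae fused, supporting them as a clade.
pollen tricolpate (derived state 'yes') is unique to Neoura (autapomorphy; uninformative for grouping).
All ingroup taxa share the derived state 'yes' for spiracle pair III lost; it defines the ingroup but does not resolve relationships within it.
Only Ceratura and Neoura show the derived state 'yes' for cranial crest, supporting them as a clade.
petiole constricted: derived state 'yes' in Ceratura, Leptoyx, and Neoura only — synapomorphy for {Ceratura, Leptoyx, Neoura}.
setae branched (derived state 'yes') is unique to Neoura (autapomorphy; uninformative for grouping).
Only Meroaria and Meroites show the derived state 'yes' for nictitating membrane, supporting them as a clade.
Most parsimonious ingroup topology: ((Meroites,Meroaria),(((Ceratura,Neoura),Leptoyx),Rhizoma)).
Neoura and Ceratura form a cherry on this tree, so they are sister taxa.

Ceratura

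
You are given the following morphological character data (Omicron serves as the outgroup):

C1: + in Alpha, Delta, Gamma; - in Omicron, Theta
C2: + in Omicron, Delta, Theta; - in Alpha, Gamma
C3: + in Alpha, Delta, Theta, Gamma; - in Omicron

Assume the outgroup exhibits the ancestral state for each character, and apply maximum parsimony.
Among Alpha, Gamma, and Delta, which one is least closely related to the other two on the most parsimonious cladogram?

Character polarity is set by the outgroup: the derived state is whichever differs from the outgroup's state, so for C2 the derived state is '-', and for the remaining characters it is '+'.
Only Alpha, Delta, and Gamma show the derived state '+' for C1, supporting them as a clade.
C2: derived state '-' in Alpha and Gamma only — synapomorphy for {Alpha, Gamma}.
C3 (derived state '+') is shared by all ingroup taxa — unites the whole ingroup.
Most parsimonious ingroup topology: (((Alpha,Gamma),Delta),Theta).
Alpha and Gamma share a more recent common ancestor with each other than either does with Delta, so Delta is the least closely related of the three.

Delta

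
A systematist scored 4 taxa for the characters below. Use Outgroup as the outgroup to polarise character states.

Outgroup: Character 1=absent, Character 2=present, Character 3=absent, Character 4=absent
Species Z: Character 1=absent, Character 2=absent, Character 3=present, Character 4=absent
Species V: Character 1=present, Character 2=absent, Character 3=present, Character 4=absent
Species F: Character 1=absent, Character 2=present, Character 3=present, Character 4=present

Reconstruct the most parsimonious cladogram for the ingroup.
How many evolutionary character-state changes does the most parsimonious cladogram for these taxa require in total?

4

Character polarity is set by the outgroup: the derived state is whichever differs from the outgroup's state, so for Character 2 the derived state is 'absent', and for the remaining characters it is 'present'.
Character 1 (derived state 'present') is unique to Species V (autapomorphy; uninformative for grouping).
Character 2 (derived state 'absent') is shared by Species V and Species Z — a synapomorphy uniting that clade.
All ingroup taxa share the derived state 'present' for Character 3; it defines the ingroup but does not resolve relationships within it.
Character 4 (derived state 'present') is unique to Species F (autapomorphy; uninformative for grouping).
Most parsimonious ingroup topology: ((Species Z,Species V),Species F).
Changes per character on this tree: Character 1: 1; Character 2: 1; Character 3: 1; Character 4: 1.
Total = 4.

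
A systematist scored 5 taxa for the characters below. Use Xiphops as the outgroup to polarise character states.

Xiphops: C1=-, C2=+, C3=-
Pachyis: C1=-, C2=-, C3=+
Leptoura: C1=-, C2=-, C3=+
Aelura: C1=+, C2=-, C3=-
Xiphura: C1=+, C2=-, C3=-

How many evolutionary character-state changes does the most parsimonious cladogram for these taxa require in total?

Character polarity is set by the outgroup: the derived state is whichever differs from the outgroup's state, so for C2 the derived state is '-', and for the remaining characters it is '+'.
C1 (derived state '+') is shared by Aelura and Xiphura — a synapomorphy uniting that clade.
All ingroup taxa share the derived state '-' for C2; it defines the ingroup but does not resolve relationships within it.
C3: derived state '+' in Leptoura and Pachyis only — synapomorphy for {Leptoura, Pachyis}.
Most parsimonious ingroup topology: ((Leptoura,Pachyis),(Aelura,Xiphura)).
Changes per character on this tree: C1: 1; C2: 1; C3: 1.
Total = 3.

3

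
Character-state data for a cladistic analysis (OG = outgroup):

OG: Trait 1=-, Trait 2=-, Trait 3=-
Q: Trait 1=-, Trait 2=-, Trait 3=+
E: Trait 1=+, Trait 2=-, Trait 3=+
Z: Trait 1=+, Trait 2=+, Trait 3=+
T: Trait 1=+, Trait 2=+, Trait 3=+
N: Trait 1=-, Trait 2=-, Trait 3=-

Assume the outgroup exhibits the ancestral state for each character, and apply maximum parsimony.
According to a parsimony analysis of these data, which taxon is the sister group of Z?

T

The outgroup has state '-' for every character, so '+' is the derived state throughout.
Only E, T, and Z show the derived state '+' for Trait 1, supporting them as a clade.
Trait 2: derived state '+' in T and Z only — synapomorphy for {T, Z}.
Only E, Q, T, and Z show the derived state '+' for Trait 3, supporting them as a clade.
Most parsimonious ingroup topology: ((Q,(E,(Z,T))),N).
Z and T form a cherry on this tree, so they are sister taxa.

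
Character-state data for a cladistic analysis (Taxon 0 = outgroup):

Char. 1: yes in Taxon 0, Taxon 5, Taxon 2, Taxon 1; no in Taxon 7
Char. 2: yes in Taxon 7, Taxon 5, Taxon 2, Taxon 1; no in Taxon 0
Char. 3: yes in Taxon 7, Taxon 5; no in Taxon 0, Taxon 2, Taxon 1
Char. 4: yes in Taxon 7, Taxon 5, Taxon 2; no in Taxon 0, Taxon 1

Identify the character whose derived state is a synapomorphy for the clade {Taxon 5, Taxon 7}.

Char. 3

Character polarity is set by the outgroup: the derived state is whichever differs from the outgroup's state, so for Char. 1 the derived state is 'no', and for the remaining characters it is 'yes'.
Char. 1 (derived state 'no') is unique to Taxon 7 (autapomorphy; uninformative for grouping).
All ingroup taxa share the derived state 'yes' for Char. 2; it defines the ingroup but does not resolve relationships within it.
Char. 3: derived state 'yes' in Taxon 5 and Taxon 7 only — synapomorphy for {Taxon 5, Taxon 7}.
Char. 4: derived state 'yes' in Taxon 2, Taxon 5, and Taxon 7 only — synapomorphy for {Taxon 2, Taxon 5, Taxon 7}.
Most parsimonious ingroup topology: (((Taxon 7,Taxon 5),Taxon 2),Taxon 1).
The clade {Taxon 5, Taxon 7} is supported by Char. 3: its derived state 'yes' occurs in exactly those taxa and in no other taxon (including the outgroup).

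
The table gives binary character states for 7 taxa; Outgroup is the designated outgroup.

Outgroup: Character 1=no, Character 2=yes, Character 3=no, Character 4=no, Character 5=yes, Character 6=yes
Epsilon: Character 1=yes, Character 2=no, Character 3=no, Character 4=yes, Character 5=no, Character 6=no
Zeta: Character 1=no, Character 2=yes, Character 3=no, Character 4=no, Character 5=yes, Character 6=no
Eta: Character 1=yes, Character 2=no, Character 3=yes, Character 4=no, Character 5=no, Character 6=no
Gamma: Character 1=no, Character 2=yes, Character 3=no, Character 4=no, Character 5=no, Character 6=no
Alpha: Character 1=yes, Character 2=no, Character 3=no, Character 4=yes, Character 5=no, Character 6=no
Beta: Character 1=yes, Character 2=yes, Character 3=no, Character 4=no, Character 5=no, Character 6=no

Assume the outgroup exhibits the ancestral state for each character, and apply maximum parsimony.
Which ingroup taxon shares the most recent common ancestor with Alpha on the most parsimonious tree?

Character polarity is set by the outgroup: the derived state is whichever differs from the outgroup's state, so for Character 2, Character 5, Character 6 the derived state is 'no', and for the remaining characters it is 'yes'.
Character 1: derived state 'yes' in Alpha, Beta, Epsilon, and Eta only — synapomorphy for {Alpha, Beta, Epsilon, Eta}.
Character 2 (derived state 'no') is shared by Alpha, Epsilon, and Eta — a synapomorphy uniting that clade.
Character 3: derived state 'yes' in Eta only — an autapomorphy, so it tells us nothing about relationships among taxa.
Character 4: derived state 'yes' in Alpha and Epsilon only — synapomorphy for {Alpha, Epsilon}.
Only Alpha, Beta, Epsilon, Eta, and Gamma show the derived state 'no' for Character 5, supporting them as a clade.
Character 6 (derived state 'no') is shared by all ingroup taxa — unites the whole ingroup.
Most parsimonious ingroup topology: (((((Epsilon,Alpha),Eta),Beta),Gamma),Zeta).
Alpha and Epsilon form a cherry on this tree, so they are sister taxa.

Epsilon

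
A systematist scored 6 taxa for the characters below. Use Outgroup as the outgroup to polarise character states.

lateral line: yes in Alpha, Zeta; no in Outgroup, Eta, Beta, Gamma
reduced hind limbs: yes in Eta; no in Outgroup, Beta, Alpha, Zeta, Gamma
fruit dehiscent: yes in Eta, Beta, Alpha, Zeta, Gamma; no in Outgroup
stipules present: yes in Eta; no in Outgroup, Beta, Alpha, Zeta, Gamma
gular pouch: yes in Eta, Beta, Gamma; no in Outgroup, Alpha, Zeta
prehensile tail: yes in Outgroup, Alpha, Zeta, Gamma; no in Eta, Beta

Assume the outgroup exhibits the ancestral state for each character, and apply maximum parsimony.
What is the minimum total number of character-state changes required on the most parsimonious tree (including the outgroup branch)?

Character polarity is set by the outgroup: the derived state is whichever differs from the outgroup's state, so for prehensile tail the derived state is 'no', and for the remaining characters it is 'yes'.
Only Alpha and Zeta show the derived state 'yes' for lateral line, supporting them as a clade.
reduced hind limbs (derived state 'yes') is unique to Eta (autapomorphy; uninformative for grouping).
fruit dehiscent (derived state 'yes') is shared by all ingroup taxa — unites the whole ingroup.
stipules present: derived state 'yes' in Eta only — an autapomorphy, so it tells us nothing about relationships among taxa.
gular pouch: derived state 'yes' in Beta, Eta, and Gamma only — synapomorphy for {Beta, Eta, Gamma}.
Only Beta and Eta show the derived state 'no' for prehensile tail, supporting them as a clade.
Most parsimonious ingroup topology: (((Eta,Beta),Gamma),(Alpha,Zeta)).
Changes per character on this tree: lateral line: 1; reduced hind limbs: 1; fruit dehiscent: 1; stipules present: 1; gular pouch: 1; prehensile tail: 1.
Total = 6.

6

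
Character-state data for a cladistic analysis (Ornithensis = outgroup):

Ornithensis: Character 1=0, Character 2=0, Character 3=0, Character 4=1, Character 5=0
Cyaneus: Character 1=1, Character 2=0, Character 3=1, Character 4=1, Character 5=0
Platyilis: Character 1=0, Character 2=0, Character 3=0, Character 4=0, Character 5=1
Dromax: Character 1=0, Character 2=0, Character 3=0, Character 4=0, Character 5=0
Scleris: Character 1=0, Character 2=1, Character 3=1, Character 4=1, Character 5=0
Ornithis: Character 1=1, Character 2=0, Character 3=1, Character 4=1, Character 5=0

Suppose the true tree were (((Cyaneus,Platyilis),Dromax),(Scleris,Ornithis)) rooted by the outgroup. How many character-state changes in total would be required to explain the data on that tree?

Map each character onto (((Cyaneus,Platyilis),Dromax),(Scleris,Ornithis)) (rooted by Ornithensis) and count the minimum state changes it requires (Fitch parsimony):
Character 1: 2; Character 2: 1; Character 3: 2; Character 4: 2; Character 5: 1.
Total tree length = 8.

8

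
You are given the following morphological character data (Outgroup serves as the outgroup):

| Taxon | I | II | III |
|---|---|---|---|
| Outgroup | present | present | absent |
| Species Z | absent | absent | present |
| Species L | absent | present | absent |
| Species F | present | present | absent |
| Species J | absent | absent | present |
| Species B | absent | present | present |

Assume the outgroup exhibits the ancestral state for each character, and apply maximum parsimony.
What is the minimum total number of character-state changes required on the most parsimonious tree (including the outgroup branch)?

Character polarity is set by the outgroup: the derived state is whichever differs from the outgroup's state, so for I, II the derived state is 'absent', and for the remaining characters it is 'present'.
I (derived state 'absent') is shared by Species B, Species J, Species L, and Species Z — a synapomorphy uniting that clade.
Only Species J and Species Z show the derived state 'absent' for II, supporting them as a clade.
III (derived state 'present') is shared by Species B, Species J, and Species Z — a synapomorphy uniting that clade.
Most parsimonious ingroup topology: ((((Species Z,Species J),Species B),Species L),Species F).
Changes per character on this tree: I: 1; II: 1; III: 1.
Total = 3.

3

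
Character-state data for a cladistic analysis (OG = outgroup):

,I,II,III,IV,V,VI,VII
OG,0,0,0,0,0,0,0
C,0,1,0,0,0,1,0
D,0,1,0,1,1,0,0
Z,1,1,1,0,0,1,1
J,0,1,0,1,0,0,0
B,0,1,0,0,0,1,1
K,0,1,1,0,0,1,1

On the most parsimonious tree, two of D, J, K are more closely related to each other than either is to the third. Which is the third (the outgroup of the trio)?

K

The outgroup has state '0' for every character, so '1' is the derived state throughout.
I: derived state '1' in Z only — an autapomorphy, so it tells us nothing about relationships among taxa.
All ingroup taxa share the derived state '1' for II; it defines the ingroup but does not resolve relationships within it.
Only K and Z show the derived state '1' for III, supporting them as a clade.
Only D and J show the derived state '1' for IV, supporting them as a clade.
V (derived state '1') is unique to D (autapomorphy; uninformative for grouping).
Only B, C, K, and Z show the derived state '1' for VI, supporting them as a clade.
VII: derived state '1' in B, K, and Z only — synapomorphy for {B, K, Z}.
Most parsimonious ingroup topology: ((C,((Z,K),B)),(D,J)).
J and D share a more recent common ancestor with each other than either does with K, so K is the least closely related of the three.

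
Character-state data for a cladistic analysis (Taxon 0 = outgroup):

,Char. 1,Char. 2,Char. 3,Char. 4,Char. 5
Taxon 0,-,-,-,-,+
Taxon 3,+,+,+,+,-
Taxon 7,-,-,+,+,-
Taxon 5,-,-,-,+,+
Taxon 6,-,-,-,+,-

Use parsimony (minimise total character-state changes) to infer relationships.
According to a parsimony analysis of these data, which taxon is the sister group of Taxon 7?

Taxon 3

Character polarity is set by the outgroup: the derived state is whichever differs from the outgroup's state, so for Char. 5 the derived state is '-', and for the remaining characters it is '+'.
Char. 1 (derived state '+') is unique to Taxon 3 (autapomorphy; uninformative for grouping).
Char. 2 (derived state '+') is unique to Taxon 3 (autapomorphy; uninformative for grouping).
Char. 3: derived state '+' in Taxon 3 and Taxon 7 only — synapomorphy for {Taxon 3, Taxon 7}.
All ingroup taxa share the derived state '+' for Char. 4; it defines the ingroup but does not resolve relationships within it.
Char. 5: derived state '-' in Taxon 3, Taxon 6, and Taxon 7 only — synapomorphy for {Taxon 3, Taxon 6, Taxon 7}.
Most parsimonious ingroup topology: (((Taxon 3,Taxon 7),Taxon 6),Taxon 5).
Taxon 7 and Taxon 3 form a cherry on this tree, so they are sister taxa.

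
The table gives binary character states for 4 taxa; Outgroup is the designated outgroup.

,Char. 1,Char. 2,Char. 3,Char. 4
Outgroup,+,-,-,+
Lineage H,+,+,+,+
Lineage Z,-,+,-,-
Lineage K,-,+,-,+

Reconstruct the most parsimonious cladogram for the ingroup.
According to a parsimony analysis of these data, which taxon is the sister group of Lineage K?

Lineage Z

Character polarity is set by the outgroup: the derived state is whichever differs from the outgroup's state, so for Char. 1, Char. 4 the derived state is '-', and for the remaining characters it is '+'.
Only Lineage K and Lineage Z show the derived state '-' for Char. 1, supporting them as a clade.
All ingroup taxa share the derived state '+' for Char. 2; it defines the ingroup but does not resolve relationships within it.
Char. 3 (derived state '+') is unique to Lineage H (autapomorphy; uninformative for grouping).
Char. 4: derived state '-' in Lineage Z only — an autapomorphy, so it tells us nothing about relationships among taxa.
Most parsimonious ingroup topology: (Lineage H,(Lineage Z,Lineage K)).
Lineage K and Lineage Z form a cherry on this tree, so they are sister taxa.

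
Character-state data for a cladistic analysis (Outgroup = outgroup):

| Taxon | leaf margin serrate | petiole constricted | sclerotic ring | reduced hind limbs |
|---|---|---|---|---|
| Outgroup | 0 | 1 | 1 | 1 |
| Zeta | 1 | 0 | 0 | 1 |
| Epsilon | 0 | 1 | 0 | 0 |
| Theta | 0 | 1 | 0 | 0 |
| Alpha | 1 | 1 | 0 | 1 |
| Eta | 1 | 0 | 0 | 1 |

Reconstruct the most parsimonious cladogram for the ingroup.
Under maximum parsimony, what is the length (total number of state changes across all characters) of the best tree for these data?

Character polarity is set by the outgroup: the derived state is whichever differs from the outgroup's state, so for petiole constricted, sclerotic ring, reduced hind limbs the derived state is '0', and for the remaining characters it is '1'.
leaf margin serrate (derived state '1') is shared by Alpha, Eta, and Zeta — a synapomorphy uniting that clade.
petiole constricted: derived state '0' in Eta and Zeta only — synapomorphy for {Eta, Zeta}.
All ingroup taxa share the derived state '0' for sclerotic ring; it defines the ingroup but does not resolve relationships within it.
Only Epsilon and Theta show the derived state '0' for reduced hind limbs, supporting them as a clade.
Most parsimonious ingroup topology: (((Zeta,Eta),Alpha),(Epsilon,Theta)).
Changes per character on this tree: leaf margin serrate: 1; petiole constricted: 1; sclerotic ring: 1; reduced hind limbs: 1.
Total = 4.

4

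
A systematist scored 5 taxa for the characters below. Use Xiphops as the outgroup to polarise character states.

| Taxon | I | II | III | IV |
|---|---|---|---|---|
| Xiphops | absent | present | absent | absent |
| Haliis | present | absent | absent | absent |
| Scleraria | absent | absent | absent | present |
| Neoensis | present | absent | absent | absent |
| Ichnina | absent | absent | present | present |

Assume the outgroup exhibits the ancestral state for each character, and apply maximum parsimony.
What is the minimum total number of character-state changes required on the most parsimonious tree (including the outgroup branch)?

Character polarity is set by the outgroup: the derived state is whichever differs from the outgroup's state, so for II the derived state is 'absent', and for the remaining characters it is 'present'.
I: derived state 'present' in Haliis and Neoensis only — synapomorphy for {Haliis, Neoensis}.
II (derived state 'absent') is shared by all ingroup taxa — unites the whole ingroup.
III: derived state 'present' in Ichnina only — an autapomorphy, so it tells us nothing about relationships among taxa.
IV (derived state 'present') is shared by Ichnina and Scleraria — a synapomorphy uniting that clade.
Most parsimonious ingroup topology: ((Haliis,Neoensis),(Scleraria,Ichnina)).
Changes per character on this tree: I: 1; II: 1; III: 1; IV: 1.
Total = 4.

4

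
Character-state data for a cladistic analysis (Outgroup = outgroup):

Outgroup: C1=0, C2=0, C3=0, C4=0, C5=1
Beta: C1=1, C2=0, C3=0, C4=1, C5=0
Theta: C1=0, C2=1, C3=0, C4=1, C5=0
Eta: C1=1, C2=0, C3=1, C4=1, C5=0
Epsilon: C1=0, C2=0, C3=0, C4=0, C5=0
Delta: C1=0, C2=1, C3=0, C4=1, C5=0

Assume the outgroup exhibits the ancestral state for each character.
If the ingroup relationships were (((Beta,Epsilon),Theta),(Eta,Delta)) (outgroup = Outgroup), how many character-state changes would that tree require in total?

Map each character onto (((Beta,Epsilon),Theta),(Eta,Delta)) (rooted by Outgroup) and count the minimum state changes it requires (Fitch parsimony):
C1: 2; C2: 2; C3: 1; C4: 2; C5: 1.
Total tree length = 8.

8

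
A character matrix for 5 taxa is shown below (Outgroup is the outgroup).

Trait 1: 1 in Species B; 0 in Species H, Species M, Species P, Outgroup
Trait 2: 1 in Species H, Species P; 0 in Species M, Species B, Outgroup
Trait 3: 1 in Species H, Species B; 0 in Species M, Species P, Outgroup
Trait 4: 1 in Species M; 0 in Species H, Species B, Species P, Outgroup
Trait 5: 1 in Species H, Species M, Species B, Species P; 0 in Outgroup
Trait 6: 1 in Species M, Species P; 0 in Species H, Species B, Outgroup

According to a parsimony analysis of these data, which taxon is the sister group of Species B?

Species H

The outgroup has state '0' for every character, so '1' is the derived state throughout.
Trait 1: derived state '1' in Species B only — an autapomorphy, so it tells us nothing about relationships among taxa.
Trait 2 (state '1') occurs in Species H and Species P but conflicts with the nesting implied by the other characters — most parsimoniously interpreted as homoplasy.
Trait 3: derived state '1' in Species B and Species H only — synapomorphy for {Species B, Species H}.
Trait 4 (derived state '1') is unique to Species M (autapomorphy; uninformative for grouping).
All ingroup taxa share the derived state '1' for Trait 5; it defines the ingroup but does not resolve relationships within it.
Trait 6 (derived state '1') is shared by Species M and Species P — a synapomorphy uniting that clade.
Most parsimonious ingroup topology: ((Species H,Species B),(Species M,Species P)).
Species B and Species H form a cherry on this tree, so they are sister taxa.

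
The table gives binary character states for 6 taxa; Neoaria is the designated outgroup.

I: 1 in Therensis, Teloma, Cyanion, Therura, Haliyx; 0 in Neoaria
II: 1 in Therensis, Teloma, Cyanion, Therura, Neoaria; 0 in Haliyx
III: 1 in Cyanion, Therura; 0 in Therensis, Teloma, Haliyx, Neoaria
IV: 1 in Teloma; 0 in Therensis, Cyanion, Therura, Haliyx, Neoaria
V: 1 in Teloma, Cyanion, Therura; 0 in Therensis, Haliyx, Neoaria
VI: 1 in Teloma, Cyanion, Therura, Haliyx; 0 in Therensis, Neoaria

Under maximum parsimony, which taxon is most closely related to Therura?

Character polarity is set by the outgroup: the derived state is whichever differs from the outgroup's state, so for II the derived state is '0', and for the remaining characters it is '1'.
I (derived state '1') is shared by all ingroup taxa — unites the whole ingroup.
II (derived state '0') is unique to Haliyx (autapomorphy; uninformative for grouping).
III: derived state '1' in Cyanion and Therura only — synapomorphy for {Cyanion, Therura}.
IV: derived state '1' in Teloma only — an autapomorphy, so it tells us nothing about relationships among taxa.
Only Cyanion, Teloma, and Therura show the derived state '1' for V, supporting them as a clade.
Only Cyanion, Haliyx, Teloma, and Therura show the derived state '1' for VI, supporting them as a clade.
Most parsimonious ingroup topology: ((((Cyanion,Therura),Teloma),Haliyx),Therensis).
Therura and Cyanion form a cherry on this tree, so they are sister taxa.

Cyanion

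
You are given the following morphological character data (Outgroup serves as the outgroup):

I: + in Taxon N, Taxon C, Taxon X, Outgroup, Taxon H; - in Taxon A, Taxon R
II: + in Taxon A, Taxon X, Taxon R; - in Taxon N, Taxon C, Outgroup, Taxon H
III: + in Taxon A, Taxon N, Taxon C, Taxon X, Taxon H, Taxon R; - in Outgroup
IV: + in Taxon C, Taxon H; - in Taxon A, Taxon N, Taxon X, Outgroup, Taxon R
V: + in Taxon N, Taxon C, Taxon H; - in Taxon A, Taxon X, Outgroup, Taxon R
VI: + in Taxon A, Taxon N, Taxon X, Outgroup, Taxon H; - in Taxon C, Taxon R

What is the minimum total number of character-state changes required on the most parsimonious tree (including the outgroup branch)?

7

Character polarity is set by the outgroup: the derived state is whichever differs from the outgroup's state, so for I, VI the derived state is '-', and for the remaining characters it is '+'.
Only Taxon A and Taxon R show the derived state '-' for I, supporting them as a clade.
II (derived state '+') is shared by Taxon A, Taxon R, and Taxon X — a synapomorphy uniting that clade.
III (derived state '+') is shared by all ingroup taxa — unites the whole ingroup.
IV: derived state '+' in Taxon C and Taxon H only — synapomorphy for {Taxon C, Taxon H}.
Only Taxon C, Taxon H, and Taxon N show the derived state '+' for V, supporting them as a clade.
VI groups Taxon C and Taxon R, which is incompatible with the clades supported by the remaining characters; treating it as convergent (homoplasy) costs fewer steps than any alternative tree.
Most parsimonious ingroup topology: (((Taxon A,Taxon R),Taxon X),(Taxon N,(Taxon C,Taxon H))).
Changes per character on this tree: I: 1; II: 1; III: 1; IV: 1; V: 1; VI: 2.
Total = 7.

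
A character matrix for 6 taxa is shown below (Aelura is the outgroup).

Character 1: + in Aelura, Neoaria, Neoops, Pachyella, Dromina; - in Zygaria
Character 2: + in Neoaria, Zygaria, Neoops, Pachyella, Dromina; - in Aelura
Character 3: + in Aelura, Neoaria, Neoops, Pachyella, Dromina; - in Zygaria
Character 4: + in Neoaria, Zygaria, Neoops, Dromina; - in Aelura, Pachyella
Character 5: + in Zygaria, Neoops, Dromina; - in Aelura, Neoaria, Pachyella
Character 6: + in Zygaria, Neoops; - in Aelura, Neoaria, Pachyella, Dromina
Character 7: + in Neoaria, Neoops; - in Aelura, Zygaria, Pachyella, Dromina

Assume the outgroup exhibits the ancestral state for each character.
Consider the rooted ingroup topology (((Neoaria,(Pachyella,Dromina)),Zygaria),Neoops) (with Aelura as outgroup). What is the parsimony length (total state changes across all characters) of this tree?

12

Map each character onto (((Neoaria,(Pachyella,Dromina)),Zygaria),Neoops) (rooted by Aelura) and count the minimum state changes it requires (Fitch parsimony):
Character 1: 1; Character 2: 1; Character 3: 1; Character 4: 2; Character 5: 3; Character 6: 2; Character 7: 2.
Total tree length = 12.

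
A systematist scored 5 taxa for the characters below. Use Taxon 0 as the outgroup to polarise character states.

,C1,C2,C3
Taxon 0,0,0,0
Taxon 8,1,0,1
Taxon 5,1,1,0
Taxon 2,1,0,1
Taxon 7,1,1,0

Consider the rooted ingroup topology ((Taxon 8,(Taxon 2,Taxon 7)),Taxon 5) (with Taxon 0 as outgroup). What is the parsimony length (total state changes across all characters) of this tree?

5

Map each character onto ((Taxon 8,(Taxon 2,Taxon 7)),Taxon 5) (rooted by Taxon 0) and count the minimum state changes it requires (Fitch parsimony):
C1: 1; C2: 2; C3: 2.
Total tree length = 5.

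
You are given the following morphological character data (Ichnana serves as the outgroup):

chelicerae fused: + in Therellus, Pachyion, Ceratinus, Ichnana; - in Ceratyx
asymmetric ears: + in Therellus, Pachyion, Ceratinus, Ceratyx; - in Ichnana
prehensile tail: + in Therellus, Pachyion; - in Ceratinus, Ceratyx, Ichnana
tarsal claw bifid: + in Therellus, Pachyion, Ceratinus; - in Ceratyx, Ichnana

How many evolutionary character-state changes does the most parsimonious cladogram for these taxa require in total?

Character polarity is set by the outgroup: the derived state is whichever differs from the outgroup's state, so for chelicerae fused the derived state is '-', and for the remaining characters it is '+'.
chelicerae fused (derived state '-') is unique to Ceratyx (autapomorphy; uninformative for grouping).
All ingroup taxa share the derived state '+' for asymmetric ears; it defines the ingroup but does not resolve relationships within it.
prehensile tail (derived state '+') is shared by Pachyion and Therellus — a synapomorphy uniting that clade.
tarsal claw bifid: derived state '+' in Ceratinus, Pachyion, and Therellus only — synapomorphy for {Ceratinus, Pachyion, Therellus}.
Most parsimonious ingroup topology: (((Pachyion,Therellus),Ceratinus),Ceratyx).
Changes per character on this tree: chelicerae fused: 1; asymmetric ears: 1; prehensile tail: 1; tarsal claw bifid: 1.
Total = 4.

4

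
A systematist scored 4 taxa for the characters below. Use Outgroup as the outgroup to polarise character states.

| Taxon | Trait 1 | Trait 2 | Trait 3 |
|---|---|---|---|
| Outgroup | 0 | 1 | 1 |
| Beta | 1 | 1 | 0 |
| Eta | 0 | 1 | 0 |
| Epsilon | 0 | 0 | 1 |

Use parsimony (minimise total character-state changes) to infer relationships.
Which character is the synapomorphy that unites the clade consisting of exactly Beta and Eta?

Character polarity is set by the outgroup: the derived state is whichever differs from the outgroup's state, so for Trait 2, Trait 3 the derived state is '0', and for the remaining characters it is '1'.
Trait 1: derived state '1' in Beta only — an autapomorphy, so it tells us nothing about relationships among taxa.
Trait 2 (derived state '0') is unique to Epsilon (autapomorphy; uninformative for grouping).
Trait 3 (derived state '0') is shared by Beta and Eta — a synapomorphy uniting that clade.
Most parsimonious ingroup topology: ((Beta,Eta),Epsilon).
The clade {Beta, Eta} is supported by Trait 3: its derived state '0' occurs in exactly those taxa and in no other taxon (including the outgroup).

Trait 3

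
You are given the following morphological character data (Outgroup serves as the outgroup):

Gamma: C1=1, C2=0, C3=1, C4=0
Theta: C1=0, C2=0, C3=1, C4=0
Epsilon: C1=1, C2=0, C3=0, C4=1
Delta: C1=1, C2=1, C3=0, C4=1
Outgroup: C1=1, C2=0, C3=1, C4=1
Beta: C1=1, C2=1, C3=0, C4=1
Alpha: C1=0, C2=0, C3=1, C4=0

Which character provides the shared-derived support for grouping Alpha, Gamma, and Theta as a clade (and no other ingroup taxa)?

C4

Character polarity is set by the outgroup: the derived state is whichever differs from the outgroup's state, so for C1, C3, C4 the derived state is '0', and for the remaining characters it is '1'.
C1 (derived state '0') is shared by Alpha and Theta — a synapomorphy uniting that clade.
C2 (derived state '1') is shared by Beta and Delta — a synapomorphy uniting that clade.
Only Beta, Delta, and Epsilon show the derived state '0' for C3, supporting them as a clade.
C4: derived state '0' in Alpha, Gamma, and Theta only — synapomorphy for {Alpha, Gamma, Theta}.
Most parsimonious ingroup topology: (((Delta,Beta),Epsilon),(Gamma,(Theta,Alpha))).
The clade {Alpha, Gamma, Theta} is supported by C4: its derived state '0' occurs in exactly those taxa and in no other taxon (including the outgroup).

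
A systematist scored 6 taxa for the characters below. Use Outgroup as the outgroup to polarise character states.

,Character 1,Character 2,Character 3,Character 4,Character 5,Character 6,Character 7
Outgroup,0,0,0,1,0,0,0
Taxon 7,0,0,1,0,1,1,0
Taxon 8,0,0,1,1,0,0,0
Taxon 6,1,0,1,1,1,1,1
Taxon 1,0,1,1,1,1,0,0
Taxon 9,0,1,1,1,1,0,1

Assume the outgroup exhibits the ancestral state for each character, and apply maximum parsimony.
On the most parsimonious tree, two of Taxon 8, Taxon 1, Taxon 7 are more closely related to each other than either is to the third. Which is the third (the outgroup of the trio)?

Taxon 8

Character polarity is set by the outgroup: the derived state is whichever differs from the outgroup's state, so for Character 4 the derived state is '0', and for the remaining characters it is '1'.
Character 1 (derived state '1') is unique to Taxon 6 (autapomorphy; uninformative for grouping).
Only Taxon 1 and Taxon 9 show the derived state '1' for Character 2, supporting them as a clade.
All ingroup taxa share the derived state '1' for Character 3; it defines the ingroup but does not resolve relationships within it.
Character 4 (derived state '0') is unique to Taxon 7 (autapomorphy; uninformative for grouping).
Character 5 (derived state '1') is shared by Taxon 1, Taxon 6, Taxon 7, and Taxon 9 — a synapomorphy uniting that clade.
Character 6: derived state '1' in Taxon 6 and Taxon 7 only — synapomorphy for {Taxon 6, Taxon 7}.
Character 7 (state '1') occurs in Taxon 6 and Taxon 9 but conflicts with the nesting implied by the other characters — most parsimoniously interpreted as homoplasy.
Most parsimonious ingroup topology: (((Taxon 7,Taxon 6),(Taxon 1,Taxon 9)),Taxon 8).
Taxon 7 and Taxon 1 share a more recent common ancestor with each other than either does with Taxon 8, so Taxon 8 is the least closely related of the three.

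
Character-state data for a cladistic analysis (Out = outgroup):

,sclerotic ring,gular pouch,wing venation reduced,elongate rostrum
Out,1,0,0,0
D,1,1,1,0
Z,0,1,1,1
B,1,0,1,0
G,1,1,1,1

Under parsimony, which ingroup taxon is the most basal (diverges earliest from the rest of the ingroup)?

B

Character polarity is set by the outgroup: the derived state is whichever differs from the outgroup's state, so for sclerotic ring the derived state is '0', and for the remaining characters it is '1'.
sclerotic ring (derived state '0') is unique to Z (autapomorphy; uninformative for grouping).
gular pouch (derived state '1') is shared by D, G, and Z — a synapomorphy uniting that clade.
wing venation reduced (derived state '1') is shared by all ingroup taxa — unites the whole ingroup.
elongate rostrum (derived state '1') is shared by G and Z — a synapomorphy uniting that clade.
Most parsimonious ingroup topology: ((D,(Z,G)),B).
B is sister to the clade containing all other ingroup taxa, so it is the earliest-diverging (most basal) ingroup lineage.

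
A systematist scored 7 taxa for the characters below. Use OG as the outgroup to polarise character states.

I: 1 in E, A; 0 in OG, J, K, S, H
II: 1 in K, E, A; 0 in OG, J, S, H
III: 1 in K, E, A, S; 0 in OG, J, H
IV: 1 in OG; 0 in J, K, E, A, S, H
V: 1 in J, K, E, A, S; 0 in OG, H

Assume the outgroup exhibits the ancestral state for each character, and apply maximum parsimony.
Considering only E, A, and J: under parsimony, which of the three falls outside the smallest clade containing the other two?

Character polarity is set by the outgroup: the derived state is whichever differs from the outgroup's state, so for IV the derived state is '0', and for the remaining characters it is '1'.
I: derived state '1' in A and E only — synapomorphy for {A, E}.
II (derived state '1') is shared by A, E, and K — a synapomorphy uniting that clade.
Only A, E, K, and S show the derived state '1' for III, supporting them as a clade.
All ingroup taxa share the derived state '0' for IV; it defines the ingroup but does not resolve relationships within it.
Only A, E, J, K, and S show the derived state '1' for V, supporting them as a clade.
Most parsimonious ingroup topology: ((J,((K,(E,A)),S)),H).
E and A share a more recent common ancestor with each other than either does with J, so J is the least closely related of the three.

J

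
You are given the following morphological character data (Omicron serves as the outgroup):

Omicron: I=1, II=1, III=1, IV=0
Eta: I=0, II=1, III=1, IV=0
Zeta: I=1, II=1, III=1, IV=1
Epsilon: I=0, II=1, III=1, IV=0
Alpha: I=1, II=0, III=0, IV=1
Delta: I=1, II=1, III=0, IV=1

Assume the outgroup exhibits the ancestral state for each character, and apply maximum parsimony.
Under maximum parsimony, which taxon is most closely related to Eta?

Epsilon

Character polarity is set by the outgroup: the derived state is whichever differs from the outgroup's state, so for I, II, III the derived state is '0', and for the remaining characters it is '1'.
I (derived state '0') is shared by Epsilon and Eta — a synapomorphy uniting that clade.
II: derived state '0' in Alpha only — an autapomorphy, so it tells us nothing about relationships among taxa.
III: derived state '0' in Alpha and Delta only — synapomorphy for {Alpha, Delta}.
IV: derived state '1' in Alpha, Delta, and Zeta only — synapomorphy for {Alpha, Delta, Zeta}.
Most parsimonious ingroup topology: ((Eta,Epsilon),(Zeta,(Alpha,Delta))).
Eta and Epsilon form a cherry on this tree, so they are sister taxa.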